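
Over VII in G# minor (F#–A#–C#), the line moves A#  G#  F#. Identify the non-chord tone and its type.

G# is a passing tone.

The harmony at that moment is F# major triad (F#, A#, C#); G# is not a chord tone.
It is approached by step down from A# and left by step down to F#.
Step in, step out in the same direction — a passing tone.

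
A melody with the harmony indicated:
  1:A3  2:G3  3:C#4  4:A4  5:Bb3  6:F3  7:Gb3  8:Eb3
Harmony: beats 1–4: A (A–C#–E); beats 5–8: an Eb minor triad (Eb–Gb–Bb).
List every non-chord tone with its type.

The harmony at that moment is A major triad (A, C#, E); G3 is not a chord tone.
It is approached by step down from A3 and left by leap up to C#4.
Step in, leap out — an escape tone.
The harmony at that moment is Eb minor triad (Eb, Gb, Bb); F3 is not a chord tone.
It is approached by leap down from Bb3 and left by step up to Gb3.
Leap in, step out — an appoggiatura.

G3 (beat 2) — escape tone; F3 (beat 6) — appoggiatura.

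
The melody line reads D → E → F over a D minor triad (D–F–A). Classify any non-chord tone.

The harmony at that moment is D minor triad (D, F, A); E is not a chord tone.
It is approached by step up from D and left by step up to F.
Step in, step out in the same direction — a passing tone.

E is a passing tone.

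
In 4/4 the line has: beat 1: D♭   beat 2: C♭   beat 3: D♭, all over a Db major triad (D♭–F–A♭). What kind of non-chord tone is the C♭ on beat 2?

Lower neighbor tone.

The harmony at that moment is D♭ major triad (D♭, F, A♭); C♭ is not a chord tone.
It is approached by step down from D♭ and left by step up to D♭.
Step away and step back to the same note — a neighbor tone (lower neighbor).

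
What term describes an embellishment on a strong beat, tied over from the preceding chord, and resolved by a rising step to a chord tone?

Approach: by preparation — the pitch is first a chord tone, then held (tied or repeated) while the harmony changes under it. Departure: up by step. Metric position: strong.
A prepared dissonance that resolves upward by step — a retardation. (The same figure resolving downward would be a suspension.)

Retardation.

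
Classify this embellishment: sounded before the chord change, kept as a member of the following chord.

Approach: ahead of the chord change (typically by step), so it is dissonant against the current harmony. Departure: none — the same pitch is restated or held and is a chord tone of the new harmony.
Dissonant first, consonant once the harmony catches up: the note simply arrives early — an anticipation. (The reverse timing, consonant first and dissonant after the change, would be a suspension or retardation.)

Anticipation.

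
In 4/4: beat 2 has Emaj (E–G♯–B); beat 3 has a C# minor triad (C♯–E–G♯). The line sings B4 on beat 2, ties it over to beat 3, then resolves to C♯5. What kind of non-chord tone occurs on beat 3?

The harmony at that moment is C♯ minor triad (C♯, E, G♯); B4 is not a chord tone.
It is held over (the same pitch as the preceding B4) and left by step up to C♯5.
Held over from the previous chord and resolving up by step — a retardation.

Retardation.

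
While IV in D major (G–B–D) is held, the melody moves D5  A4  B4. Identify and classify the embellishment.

A4 is an appoggiatura.

The harmony at that moment is G major triad (G, B, D); A4 is not a chord tone.
It is approached by leap down from D5 and left by step up to B4.
Leap in, step out — an appoggiatura.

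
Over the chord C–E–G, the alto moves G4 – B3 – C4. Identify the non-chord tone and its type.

The harmony at that moment is C major triad (C, E, G); B3 is not a chord tone.
It is approached by leap down from G4 and left by step up to C4.
Leap in, step out — an appoggiatura.

B3 is an appoggiatura.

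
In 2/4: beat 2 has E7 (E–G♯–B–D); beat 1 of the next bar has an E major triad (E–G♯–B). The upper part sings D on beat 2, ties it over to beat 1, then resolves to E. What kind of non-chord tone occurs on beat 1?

Retardation.

The harmony at that moment is E major triad (E, G♯, B); D is not a chord tone.
It is held over (the same pitch as the preceding D) and left by step up to E.
Held over from the previous chord and resolving up by step — a retardation.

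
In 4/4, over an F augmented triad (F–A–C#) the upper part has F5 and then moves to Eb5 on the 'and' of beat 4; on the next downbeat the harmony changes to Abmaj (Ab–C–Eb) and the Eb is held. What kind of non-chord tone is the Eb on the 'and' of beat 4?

Anticipation.

The harmony at that moment is F augmented triad (F, A, C#); Eb5 is not a chord tone.
It is approached by step down from F5 and then sustained as the same pitch into the next harmony.
Arriving early and becoming a chord tone when the harmony changes — an anticipation.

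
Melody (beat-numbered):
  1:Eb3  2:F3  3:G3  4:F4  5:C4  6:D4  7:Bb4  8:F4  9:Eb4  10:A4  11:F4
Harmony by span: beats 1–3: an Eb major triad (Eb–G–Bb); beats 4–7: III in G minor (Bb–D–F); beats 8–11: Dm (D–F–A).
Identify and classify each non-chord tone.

The harmony at that moment is Eb major triad (Eb, G, Bb); F3 is not a chord tone.
It is approached by step up from Eb3 and left by step up to G3.
Step in, step out in the same direction — a passing tone.
The harmony at that moment is Bb major triad (Bb, D, F); C4 is not a chord tone.
It is approached by leap down from F4 and left by step up to D4.
Leap in, step out — an appoggiatura.
The harmony at that moment is D minor triad (D, F, A); Eb4 is not a chord tone.
It is approached by step down from F4 and left by leap up to A4.
Step in, leap out — an escape tone.

F3 (beat 2) — passing tone; C4 (beat 5) — appoggiatura; Eb4 (beat 9) — escape tone.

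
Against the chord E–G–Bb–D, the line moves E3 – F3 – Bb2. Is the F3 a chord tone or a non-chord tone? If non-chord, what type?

Non-chord tone — an escape tone.

The harmony at that moment is E half-diminished seventh chord (E, G, Bb, D); F3 is not a chord tone.
It is approached by step up from E3 and left by leap down to Bb2.
Step in, leap out — an escape tone.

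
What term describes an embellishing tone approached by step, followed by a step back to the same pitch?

Approach: by step. Departure: by step in the opposite direction, back to the starting pitch.
Stepwise on both sides but reversing to return to the same chord tone — a neighbor tone. (Had it continued onward in the same direction it would be a passing tone instead.)

Neighbor tone.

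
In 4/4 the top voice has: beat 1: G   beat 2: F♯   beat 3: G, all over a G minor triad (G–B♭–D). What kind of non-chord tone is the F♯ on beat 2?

The harmony at that moment is G minor triad (G, B♭, D); F♯ is not a chord tone.
It is approached by step down from G and left by step up to G.
Step away and step back to the same note — a neighbor tone (lower neighbor).

Lower neighbor tone.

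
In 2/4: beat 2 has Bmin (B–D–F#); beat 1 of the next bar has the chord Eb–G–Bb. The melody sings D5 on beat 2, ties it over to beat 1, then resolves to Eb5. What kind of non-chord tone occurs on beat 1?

The harmony at that moment is Eb major triad (Eb, G, Bb); D5 is not a chord tone.
It is held over (the same pitch as the preceding D5) and left by step up to Eb5.
Held over from the previous chord and resolving up by step — a retardation.

Retardation.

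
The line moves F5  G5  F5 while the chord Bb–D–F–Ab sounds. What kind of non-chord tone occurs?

G5 is a neighbor tone.

The harmony at that moment is Bb dominant seventh chord (Bb, D, F, Ab); G5 is not a chord tone.
It is approached by step up from F5 and left by step down to F5.
Step away and step back to the same note — a neighbor tone (upper neighbor).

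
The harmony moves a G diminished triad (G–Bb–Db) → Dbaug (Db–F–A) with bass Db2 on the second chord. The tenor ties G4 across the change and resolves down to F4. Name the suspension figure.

4–3 suspension.

At the second chord the bass is Db2. The suspended G4 lies a fourth above the bass; after resolving down by step to F4, the interval above the bass becomes a third.
Suspension figures are named by those two intervals: 4–3.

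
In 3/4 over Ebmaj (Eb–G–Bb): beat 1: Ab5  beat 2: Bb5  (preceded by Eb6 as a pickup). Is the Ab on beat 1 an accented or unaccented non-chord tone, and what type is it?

Accented appoggiatura.

The harmony at that moment is Eb major triad (Eb, G, Bb); Ab5 is not a chord tone.
It is approached by leap down from Eb6 and left by step up to Bb5.
Leap in, step out — an appoggiatura.
It falls on the downbeat, so it is accented.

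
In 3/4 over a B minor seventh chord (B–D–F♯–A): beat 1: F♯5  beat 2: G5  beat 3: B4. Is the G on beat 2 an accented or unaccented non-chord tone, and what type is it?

Unaccented escape tone.

The harmony at that moment is B minor seventh chord (B, D, F♯, A); G5 is not a chord tone.
It is approached by step up from F♯5 and left by leap down to B4.
Step in, leap out — an escape tone.
It falls on a weak beat, so it is unaccented.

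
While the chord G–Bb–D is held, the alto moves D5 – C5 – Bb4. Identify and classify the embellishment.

C5 is a passing tone.

The harmony at that moment is G minor triad (G, Bb, D); C5 is not a chord tone.
It is approached by step down from D5 and left by step down to Bb4.
Step in, step out in the same direction — a passing tone.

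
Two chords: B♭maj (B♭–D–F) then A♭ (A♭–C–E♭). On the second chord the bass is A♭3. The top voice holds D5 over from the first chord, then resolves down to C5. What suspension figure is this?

At the second chord the bass is A♭3. The suspended D5 lies a fourth above the bass; after resolving down by step to C5, the interval above the bass becomes a third.
Suspension figures are named by those two intervals: 4–3.

4–3 suspension.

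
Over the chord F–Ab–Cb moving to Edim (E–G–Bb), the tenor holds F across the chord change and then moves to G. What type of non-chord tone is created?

F is a retardation.

The harmony at that moment is E diminished triad (E, G, Bb); F is not a chord tone.
It is held over (the same pitch as the preceding F) and left by step up to G.
Held over from the previous chord and resolving up by step — a retardation.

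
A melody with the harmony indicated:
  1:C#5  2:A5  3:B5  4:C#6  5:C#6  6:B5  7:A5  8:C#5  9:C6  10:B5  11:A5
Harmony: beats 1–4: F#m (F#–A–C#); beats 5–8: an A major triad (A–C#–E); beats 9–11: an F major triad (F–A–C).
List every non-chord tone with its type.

B5 (beat 3) — passing tone; B5 (beat 6) — passing tone; B5 (beat 10) — passing tone.

The harmony at that moment is F# minor triad (F#, A, C#); B5 is not a chord tone.
It is approached by step up from A5 and left by step up to C#6.
Step in, step out in the same direction — a passing tone.
The harmony at that moment is A major triad (A, C#, E); B5 is not a chord tone.
It is approached by step down from C#6 and left by step down to A5.
Step in, step out in the same direction — a passing tone.
The harmony at that moment is F major triad (F, A, C); B5 is not a chord tone.
It is approached by step down from C6 and left by step down to A5.
Step in, step out in the same direction — a passing tone.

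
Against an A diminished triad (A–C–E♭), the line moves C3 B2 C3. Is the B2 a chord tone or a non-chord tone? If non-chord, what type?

The harmony at that moment is A diminished triad (A, C, E♭); B2 is not a chord tone.
It is approached by step down from C3 and left by step up to C3.
Step away and step back to the same note — a neighbor tone (lower neighbor).

Non-chord tone — a neighbor tone.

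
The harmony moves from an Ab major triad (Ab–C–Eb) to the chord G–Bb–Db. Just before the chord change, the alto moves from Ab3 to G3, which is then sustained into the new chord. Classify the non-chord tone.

The harmony at that moment is Ab major triad (Ab, C, Eb); G3 is not a chord tone.
It is approached by step down from Ab3 and then sustained as the same pitch into the next harmony.
Arriving early and becoming a chord tone when the harmony changes — an anticipation.

G3 is an anticipation.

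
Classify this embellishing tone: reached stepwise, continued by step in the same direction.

Passing tone.

Approach: by step. Departure: by step, continuing in the same direction.
Stepwise on both sides with no change of direction means the note fills in the space between two different chord tones — a passing tone. (Had it turned back to its starting note it would be a neighbor tone instead.)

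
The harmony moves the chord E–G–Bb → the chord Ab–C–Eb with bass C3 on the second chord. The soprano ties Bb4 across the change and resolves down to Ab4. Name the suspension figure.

7–6 suspension.

At the second chord the bass is C3. The suspended Bb4 lies a seventh above the bass; after resolving down by step to Ab4, the interval above the bass becomes a sixth.
Suspension figures are named by those two intervals: 7–6.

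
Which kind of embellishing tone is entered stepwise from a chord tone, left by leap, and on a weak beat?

Approach: by step. Departure: by leap. Metric position: weak.
Step in, leap out, from a weak position — an escape tone (échappée). (It is the mirror image of the appoggiatura, which leaps in and steps out on a strong beat.)

Escape tone.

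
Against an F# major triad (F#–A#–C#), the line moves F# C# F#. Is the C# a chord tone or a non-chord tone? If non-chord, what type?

Chord tone (the fifth of F# major triad).

F# major triad contains F#, A#, C#; C# is the fifth, so it is a chord tone.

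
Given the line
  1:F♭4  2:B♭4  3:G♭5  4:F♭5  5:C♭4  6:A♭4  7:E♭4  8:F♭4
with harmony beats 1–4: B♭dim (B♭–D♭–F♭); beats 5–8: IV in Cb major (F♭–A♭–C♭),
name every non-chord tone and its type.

G♭5 (beat 3) — appoggiatura; E♭4 (beat 7) — appoggiatura.

The harmony at that moment is B♭ diminished triad (B♭, D♭, F♭); G♭5 is not a chord tone.
It is approached by leap up from B♭4 and left by step down to F♭5.
Leap in, step out — an appoggiatura.
The harmony at that moment is F♭ major triad (F♭, A♭, C♭); E♭4 is not a chord tone.
It is approached by leap down from A♭4 and left by step up to F♭4.
Leap in, step out — an appoggiatura.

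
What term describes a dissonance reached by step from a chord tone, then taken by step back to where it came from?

Neighbor tone.

Approach: by step. Departure: by step in the opposite direction, back to the starting pitch.
Stepwise on both sides but reversing to return to the same chord tone — a neighbor tone. (Had it continued onward in the same direction it would be a passing tone instead.)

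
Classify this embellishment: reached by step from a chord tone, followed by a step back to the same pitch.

Approach: by step. Departure: by step in the opposite direction, back to the starting pitch.
Stepwise on both sides but reversing to return to the same chord tone — a neighbor tone. (Had it continued onward in the same direction it would be a passing tone instead.)

Neighbor tone.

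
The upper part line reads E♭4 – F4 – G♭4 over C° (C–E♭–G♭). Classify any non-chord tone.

The harmony at that moment is C diminished triad (C, E♭, G♭); F4 is not a chord tone.
It is approached by step up from E♭4 and left by step up to G♭4.
Step in, step out in the same direction — a passing tone.

F4 is a passing tone.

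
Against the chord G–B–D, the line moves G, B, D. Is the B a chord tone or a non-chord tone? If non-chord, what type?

G major triad contains G, B, D; B is the third, so it is a chord tone.

Chord tone (the third of G major triad).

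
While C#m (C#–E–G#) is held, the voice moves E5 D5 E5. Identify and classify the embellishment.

D5 is a neighbor tone.

The harmony at that moment is C# minor triad (C#, E, G#); D5 is not a chord tone.
It is approached by step down from E5 and left by step up to E5.
Step away and step back to the same note — a neighbor tone (lower neighbor).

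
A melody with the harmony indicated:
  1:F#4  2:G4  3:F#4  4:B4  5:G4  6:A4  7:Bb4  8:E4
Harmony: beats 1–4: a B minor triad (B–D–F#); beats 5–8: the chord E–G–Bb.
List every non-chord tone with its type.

The harmony at that moment is B minor triad (B, D, F#); G4 is not a chord tone.
It is approached by step up from F#4 and left by step down to F#4.
Step away and step back to the same note — a neighbor tone (upper neighbor).
The harmony at that moment is E diminished triad (E, G, Bb); A4 is not a chord tone.
It is approached by step up from G4 and left by step up to Bb4.
Step in, step out in the same direction — a passing tone.

G4 (beat 2) — neighbor tone; A4 (beat 6) — passing tone.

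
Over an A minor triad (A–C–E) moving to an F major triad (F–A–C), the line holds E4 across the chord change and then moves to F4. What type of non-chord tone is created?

E4 is a retardation.

The harmony at that moment is F major triad (F, A, C); E4 is not a chord tone.
It is held over (the same pitch as the preceding E4) and left by step up to F4.
Held over from the previous chord and resolving up by step — a retardation.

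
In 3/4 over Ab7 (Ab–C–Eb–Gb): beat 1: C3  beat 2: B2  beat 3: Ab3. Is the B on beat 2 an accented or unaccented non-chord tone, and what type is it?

The harmony at that moment is Ab dominant seventh chord (Ab, C, Eb, Gb); B2 is not a chord tone.
It is approached by step down from C3 and left by leap up to Ab3.
Step in, leap out — an escape tone.
It falls on a weak beat, so it is unaccented.

Unaccented escape tone.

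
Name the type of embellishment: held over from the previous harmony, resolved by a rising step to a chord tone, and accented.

Approach: by preparation — the pitch is first a chord tone, then held (tied or repeated) while the harmony changes under it. Departure: up by step. Metric position: strong.
A prepared dissonance that resolves upward by step — a retardation. (The same figure resolving downward would be a suspension.)

Retardation.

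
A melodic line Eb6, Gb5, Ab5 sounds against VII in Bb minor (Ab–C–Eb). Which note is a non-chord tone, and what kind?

The harmony at that moment is Ab major triad (Ab, C, Eb); Gb5 is not a chord tone.
It is approached by leap down from Eb6 and left by step up to Ab5.
Leap in, step out — an appoggiatura.

Gb5 is an appoggiatura.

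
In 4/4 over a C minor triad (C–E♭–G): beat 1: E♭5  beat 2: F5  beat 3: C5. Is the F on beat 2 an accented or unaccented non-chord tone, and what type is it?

Unaccented escape tone.

The harmony at that moment is C minor triad (C, E♭, G); F5 is not a chord tone.
It is approached by step up from E♭5 and left by leap down to C5.
Step in, leap out — an escape tone.
It falls on a weak beat, so it is unaccented.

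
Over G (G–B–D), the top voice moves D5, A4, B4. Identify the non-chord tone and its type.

A4 is an appoggiatura.

The harmony at that moment is G major triad (G, B, D); A4 is not a chord tone.
It is approached by leap down from D5 and left by step up to B4.
Leap in, step out — an appoggiatura.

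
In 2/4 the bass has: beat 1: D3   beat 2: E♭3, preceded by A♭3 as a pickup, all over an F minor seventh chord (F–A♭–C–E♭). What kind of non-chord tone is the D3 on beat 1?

The harmony at that moment is F minor seventh chord (F, A♭, C, E♭); D3 is not a chord tone.
It is approached by leap down from A♭3 and left by step up to E♭3.
Leap in, step out, metrically accented — an appoggiatura.

Appoggiatura.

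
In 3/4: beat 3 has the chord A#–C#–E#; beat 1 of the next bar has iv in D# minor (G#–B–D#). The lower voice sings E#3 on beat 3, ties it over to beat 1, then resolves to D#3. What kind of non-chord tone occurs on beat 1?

The harmony at that moment is G# minor triad (G#, B, D#); E#3 is not a chord tone.
It is held over (the same pitch as the preceding E#3) and left by step down to D#3.
Held over from the previous chord and resolving down by step — a suspension.

Suspension.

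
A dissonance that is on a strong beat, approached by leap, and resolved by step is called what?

Appoggiatura.

Approach: by leap. Departure: by step. Metric position: strong.
Leap in, step out, in a metrically strong position — an appoggiatura. (It is the mirror image of the escape tone, which steps in and leaps out from a weak position.)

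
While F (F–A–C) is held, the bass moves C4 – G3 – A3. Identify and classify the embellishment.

The harmony at that moment is F major triad (F, A, C); G3 is not a chord tone.
It is approached by leap down from C4 and left by step up to A3.
Leap in, step out — an appoggiatura.

G3 is an appoggiatura.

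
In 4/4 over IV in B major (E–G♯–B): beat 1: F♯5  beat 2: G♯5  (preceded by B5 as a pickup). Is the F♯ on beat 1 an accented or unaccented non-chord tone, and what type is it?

Accented appoggiatura.

The harmony at that moment is E major triad (E, G♯, B); F♯5 is not a chord tone.
It is approached by leap down from B5 and left by step up to G♯5.
Leap in, step out — an appoggiatura.
It falls on the downbeat, so it is accented.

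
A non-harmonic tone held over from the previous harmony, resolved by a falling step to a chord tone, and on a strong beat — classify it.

Suspension.

Approach: by preparation — the pitch is first a chord tone, then held (tied or repeated) while the harmony changes under it. Departure: down by step. Metric position: strong.
A prepared dissonance that resolves downward by step — a suspension. (The same figure resolving upward would be a retardation.)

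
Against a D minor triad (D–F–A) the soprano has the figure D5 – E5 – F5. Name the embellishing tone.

E5 is a passing tone.

The harmony at that moment is D minor triad (D, F, A); E5 is not a chord tone.
It is approached by step up from D5 and left by step up to F5.
Step in, step out in the same direction — a passing tone.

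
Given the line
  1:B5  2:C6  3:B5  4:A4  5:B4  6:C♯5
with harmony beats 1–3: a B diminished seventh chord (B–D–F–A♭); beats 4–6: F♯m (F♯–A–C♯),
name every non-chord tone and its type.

C6 (beat 2) — neighbor tone; B4 (beat 5) — passing tone.

The harmony at that moment is B diminished seventh chord (B, D, F, A♭); C6 is not a chord tone.
It is approached by step up from B5 and left by step down to B5.
Step away and step back to the same note — a neighbor tone (upper neighbor).
The harmony at that moment is F♯ minor triad (F♯, A, C♯); B4 is not a chord tone.
It is approached by step up from A4 and left by step up to C♯5.
Step in, step out in the same direction — a passing tone.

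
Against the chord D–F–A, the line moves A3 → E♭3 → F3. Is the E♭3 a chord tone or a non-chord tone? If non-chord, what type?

The harmony at that moment is D minor triad (D, F, A); E♭3 is not a chord tone.
It is approached by leap down from A3 and left by step up to F3.
Leap in, step out — an appoggiatura.

Non-chord tone — an appoggiatura.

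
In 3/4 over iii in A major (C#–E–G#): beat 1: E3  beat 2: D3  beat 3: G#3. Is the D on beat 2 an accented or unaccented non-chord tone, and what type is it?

Unaccented escape tone.

The harmony at that moment is C# minor triad (C#, E, G#); D3 is not a chord tone.
It is approached by step down from E3 and left by leap up to G#3.
Step in, leap out — an escape tone.
It falls on a weak beat, so it is unaccented.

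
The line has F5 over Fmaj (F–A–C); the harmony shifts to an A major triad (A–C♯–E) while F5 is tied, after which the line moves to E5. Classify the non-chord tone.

The harmony at that moment is A major triad (A, C♯, E); F5 is not a chord tone.
It is held over (the same pitch as the preceding F5) and left by step down to E5.
Held over from the previous chord and resolving down by step — a suspension.

F5 is a suspension.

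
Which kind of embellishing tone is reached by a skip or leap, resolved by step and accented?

Approach: by leap. Departure: by step. Metric position: strong.
Leap in, step out, in a metrically strong position — an appoggiatura. (It is the mirror image of the escape tone, which steps in and leaps out from a weak position.)

Appoggiatura.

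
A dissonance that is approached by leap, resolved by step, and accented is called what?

Approach: by leap. Departure: by step. Metric position: strong.
Leap in, step out, in a metrically strong position — an appoggiatura. (It is the mirror image of the escape tone, which steps in and leaps out from a weak position.)

Appoggiatura.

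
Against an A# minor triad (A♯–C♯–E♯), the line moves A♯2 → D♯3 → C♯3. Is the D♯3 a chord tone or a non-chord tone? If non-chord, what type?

Non-chord tone — an appoggiatura.

The harmony at that moment is A♯ minor triad (A♯, C♯, E♯); D♯3 is not a chord tone.
It is approached by leap up from A♯2 and left by step down to C♯3.
Leap in, step out — an appoggiatura.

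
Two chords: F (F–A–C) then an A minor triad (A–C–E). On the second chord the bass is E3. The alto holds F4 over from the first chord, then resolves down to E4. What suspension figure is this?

9–8 suspension.

At the second chord the bass is E3. The suspended F4 lies a ninth above the bass; after resolving down by step to E4, the interval above the bass becomes an octave.
Suspension figures are named by those two intervals: 9–8.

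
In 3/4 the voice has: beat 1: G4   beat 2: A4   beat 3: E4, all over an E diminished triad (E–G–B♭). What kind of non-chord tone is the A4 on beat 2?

Escape tone.

The harmony at that moment is E diminished triad (E, G, B♭); A4 is not a chord tone.
It is approached by step up from G4 and left by leap down to E4.
Step in, leap out, on a weak beat — an escape tone.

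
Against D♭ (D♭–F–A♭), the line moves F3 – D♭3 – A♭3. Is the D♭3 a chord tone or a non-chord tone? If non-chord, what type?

Chord tone (the root of Db major triad).

Db major triad contains D♭, F, A♭; D♭ is the root, so it is a chord tone.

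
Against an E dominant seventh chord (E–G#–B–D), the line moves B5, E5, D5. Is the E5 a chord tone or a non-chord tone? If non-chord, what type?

E dominant seventh chord contains E, G#, B, D; E is the root, so it is a chord tone.

Chord tone (the root of E dominant seventh chord).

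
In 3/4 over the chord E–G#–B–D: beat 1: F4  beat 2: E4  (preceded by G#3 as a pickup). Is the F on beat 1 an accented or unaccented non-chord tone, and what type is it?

Accented appoggiatura.

The harmony at that moment is E dominant seventh chord (E, G#, B, D); F4 is not a chord tone.
It is approached by leap up from G#3 and left by step down to E4.
Leap in, step out — an appoggiatura.
It falls on the downbeat, so it is accented.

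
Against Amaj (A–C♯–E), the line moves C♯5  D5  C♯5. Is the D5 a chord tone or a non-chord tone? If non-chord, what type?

The harmony at that moment is A major triad (A, C♯, E); D5 is not a chord tone.
It is approached by step up from C♯5 and left by step down to C♯5.
Step away and step back to the same note — a neighbor tone (upper neighbor).

Non-chord tone — a neighbor tone.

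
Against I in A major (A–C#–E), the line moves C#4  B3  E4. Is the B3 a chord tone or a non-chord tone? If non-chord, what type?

Non-chord tone — an escape tone.

The harmony at that moment is A major triad (A, C#, E); B3 is not a chord tone.
It is approached by step down from C#4 and left by leap up to E4.
Step in, leap out — an escape tone.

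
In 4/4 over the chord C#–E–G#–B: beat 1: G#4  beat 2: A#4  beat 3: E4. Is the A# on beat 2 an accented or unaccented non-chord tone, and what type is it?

The harmony at that moment is C# minor seventh chord (C#, E, G#, B); A#4 is not a chord tone.
It is approached by step up from G#4 and left by leap down to E4.
Step in, leap out — an escape tone.
It falls on a weak beat, so it is unaccented.

Unaccented escape tone.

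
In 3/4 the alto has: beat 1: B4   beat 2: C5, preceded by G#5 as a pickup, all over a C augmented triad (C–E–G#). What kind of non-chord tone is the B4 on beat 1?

Appoggiatura.

The harmony at that moment is C augmented triad (C, E, G#); B4 is not a chord tone.
It is approached by leap down from G#5 and left by step up to C5.
Leap in, step out, metrically accented — an appoggiatura.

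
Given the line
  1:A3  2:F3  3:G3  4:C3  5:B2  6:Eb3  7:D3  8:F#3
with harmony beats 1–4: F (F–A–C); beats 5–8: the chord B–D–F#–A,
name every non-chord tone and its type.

The harmony at that moment is F major triad (F, A, C); G3 is not a chord tone.
It is approached by step up from F3 and left by leap down to C3.
Step in, leap out — an escape tone.
The harmony at that moment is B minor seventh chord (B, D, F#, A); Eb3 is not a chord tone.
It is approached by leap up from B2 and left by step down to D3.
Leap in, step out — an appoggiatura.

G3 (beat 3) — escape tone; Eb3 (beat 6) — appoggiatura.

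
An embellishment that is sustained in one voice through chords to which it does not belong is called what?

Approach: none. Departure: none — a single pitch is sustained while the chords change around it, passing through harmonies that do not contain it.
No melodic motion at all; the dissonance is created entirely by the moving harmonies against the stationary note — a pedal tone (pedal point).

Pedal tone.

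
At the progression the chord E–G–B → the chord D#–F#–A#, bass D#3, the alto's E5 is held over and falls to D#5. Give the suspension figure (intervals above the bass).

At the second chord the bass is D#3. The suspended E5 lies a ninth above the bass; after resolving down by step to D#5, the interval above the bass becomes an octave.
Suspension figures are named by those two intervals: 9–8.

9–8 suspension.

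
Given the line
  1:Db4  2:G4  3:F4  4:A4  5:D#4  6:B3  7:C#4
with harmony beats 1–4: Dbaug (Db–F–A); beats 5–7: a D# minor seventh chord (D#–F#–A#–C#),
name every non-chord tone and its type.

The harmony at that moment is Db augmented triad (Db, F, A); G4 is not a chord tone.
It is approached by leap up from Db4 and left by step down to F4.
Leap in, step out — an appoggiatura.
The harmony at that moment is D# minor seventh chord (D#, F#, A#, C#); B3 is not a chord tone.
It is approached by leap down from D#4 and left by step up to C#4.
Leap in, step out — an appoggiatura.

G4 (beat 2) — appoggiatura; B3 (beat 6) — appoggiatura.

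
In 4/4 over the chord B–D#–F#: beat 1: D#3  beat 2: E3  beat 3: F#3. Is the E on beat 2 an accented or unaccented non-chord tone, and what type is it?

The harmony at that moment is B major triad (B, D#, F#); E3 is not a chord tone.
It is approached by step up from D#3 and left by step up to F#3.
Step in, step out in the same direction — a passing tone.
It falls on a weak beat, so it is unaccented.

Unaccented passing tone.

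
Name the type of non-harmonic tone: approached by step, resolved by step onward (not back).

Passing tone.

Approach: by step. Departure: by step, continuing in the same direction.
Stepwise on both sides with no change of direction means the note fills in the space between two different chord tones — a passing tone. (Had it turned back to its starting note it would be a neighbor tone instead.)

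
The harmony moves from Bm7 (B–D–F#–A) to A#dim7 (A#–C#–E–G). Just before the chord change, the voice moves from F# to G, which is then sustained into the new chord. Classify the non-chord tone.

The harmony at that moment is B minor seventh chord (B, D, F#, A); G is not a chord tone.
It is approached by step up from F# and then sustained as the same pitch into the next harmony.
Arriving early and becoming a chord tone when the harmony changes — an anticipation.

G is an anticipation.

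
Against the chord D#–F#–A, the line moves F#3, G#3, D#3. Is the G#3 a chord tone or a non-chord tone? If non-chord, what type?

Non-chord tone — an escape tone.

The harmony at that moment is D# diminished triad (D#, F#, A); G#3 is not a chord tone.
It is approached by step up from F#3 and left by leap down to D#3.
Step in, leap out — an escape tone.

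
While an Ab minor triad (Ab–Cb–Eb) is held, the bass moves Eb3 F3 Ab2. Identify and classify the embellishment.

The harmony at that moment is Ab minor triad (Ab, Cb, Eb); F3 is not a chord tone.
It is approached by step up from Eb3 and left by leap down to Ab2.
Step in, leap out — an escape tone.

F3 is an escape tone.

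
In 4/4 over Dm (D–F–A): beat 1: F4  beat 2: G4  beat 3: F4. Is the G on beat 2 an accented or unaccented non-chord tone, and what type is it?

Unaccented neighbor tone.

The harmony at that moment is D minor triad (D, F, A); G4 is not a chord tone.
It is approached by step up from F4 and left by step down to F4.
Step away and step back to the same note — a neighbor tone (upper neighbor).
It falls on a weak beat, so it is unaccented.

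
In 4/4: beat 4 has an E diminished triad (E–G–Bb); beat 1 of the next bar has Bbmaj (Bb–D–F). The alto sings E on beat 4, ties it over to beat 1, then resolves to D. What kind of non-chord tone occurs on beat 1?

The harmony at that moment is Bb major triad (Bb, D, F); E is not a chord tone.
It is held over (the same pitch as the preceding E) and left by step down to D.
Held over from the previous chord and resolving down by step — a suspension.

Suspension.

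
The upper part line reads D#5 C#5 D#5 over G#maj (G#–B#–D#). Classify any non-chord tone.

C#5 is a neighbor tone.

The harmony at that moment is G# major triad (G#, B#, D#); C#5 is not a chord tone.
It is approached by step down from D#5 and left by step up to D#5.
Step away and step back to the same note — a neighbor tone (lower neighbor).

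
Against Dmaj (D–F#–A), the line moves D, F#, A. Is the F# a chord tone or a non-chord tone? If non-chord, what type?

D major triad contains D, F#, A; F# is the third, so it is a chord tone.

Chord tone (the third of D major triad).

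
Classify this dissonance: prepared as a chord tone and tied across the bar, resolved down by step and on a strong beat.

Suspension.

Approach: by preparation — the pitch is first a chord tone, then held (tied or repeated) while the harmony changes under it. Departure: down by step. Metric position: strong.
A prepared dissonance that resolves downward by step — a suspension. (The same figure resolving upward would be a retardation.)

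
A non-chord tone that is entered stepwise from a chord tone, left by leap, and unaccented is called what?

Escape tone.

Approach: by step. Departure: by leap. Metric position: weak.
Step in, leap out, from a weak position — an escape tone (échappée). (It is the mirror image of the appoggiatura, which leaps in and steps out on a strong beat.)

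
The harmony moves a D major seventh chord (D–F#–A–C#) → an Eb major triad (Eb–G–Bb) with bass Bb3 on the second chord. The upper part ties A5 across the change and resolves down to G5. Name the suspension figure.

At the second chord the bass is Bb3. The suspended A5 lies a seventh above the bass; after resolving down by step to G5, the interval above the bass becomes a sixth.
Suspension figures are named by those two intervals: 7–6.

7–6 suspension.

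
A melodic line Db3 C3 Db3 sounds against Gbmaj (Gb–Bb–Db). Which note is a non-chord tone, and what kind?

The harmony at that moment is Gb major triad (Gb, Bb, Db); C3 is not a chord tone.
It is approached by step down from Db3 and left by step up to Db3.
Step away and step back to the same note — a neighbor tone (lower neighbor).

C3 is a neighbor tone.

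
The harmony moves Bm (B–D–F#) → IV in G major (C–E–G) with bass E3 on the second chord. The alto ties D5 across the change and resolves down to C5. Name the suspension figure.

At the second chord the bass is E3. The suspended D5 lies a seventh above the bass; after resolving down by step to C5, the interval above the bass becomes a sixth.
Suspension figures are named by those two intervals: 7–6.

7–6 suspension.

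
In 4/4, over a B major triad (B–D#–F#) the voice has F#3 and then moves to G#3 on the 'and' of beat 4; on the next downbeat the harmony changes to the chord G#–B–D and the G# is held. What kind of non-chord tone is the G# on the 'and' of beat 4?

Anticipation.

The harmony at that moment is B major triad (B, D#, F#); G#3 is not a chord tone.
It is approached by step up from F#3 and then sustained as the same pitch into the next harmony.
Arriving early and becoming a chord tone when the harmony changes — an anticipation.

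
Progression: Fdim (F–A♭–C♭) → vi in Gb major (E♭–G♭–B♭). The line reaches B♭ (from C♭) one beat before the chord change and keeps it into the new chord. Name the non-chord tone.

B♭ is an anticipation.

The harmony at that moment is F diminished triad (F, A♭, C♭); B♭ is not a chord tone.
It is approached by step down from C♭ and then sustained as the same pitch into the next harmony.
Arriving early and becoming a chord tone when the harmony changes — an anticipation.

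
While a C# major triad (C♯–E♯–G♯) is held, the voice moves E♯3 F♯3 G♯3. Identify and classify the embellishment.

F♯3 is a passing tone.

The harmony at that moment is C♯ major triad (C♯, E♯, G♯); F♯3 is not a chord tone.
It is approached by step up from E♯3 and left by step up to G♯3.
Step in, step out in the same direction — a passing tone.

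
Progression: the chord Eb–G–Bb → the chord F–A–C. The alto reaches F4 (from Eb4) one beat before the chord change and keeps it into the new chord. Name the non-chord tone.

F4 is an anticipation.

The harmony at that moment is Eb major triad (Eb, G, Bb); F4 is not a chord tone.
It is approached by step up from Eb4 and then sustained as the same pitch into the next harmony.
Arriving early and becoming a chord tone when the harmony changes — an anticipation.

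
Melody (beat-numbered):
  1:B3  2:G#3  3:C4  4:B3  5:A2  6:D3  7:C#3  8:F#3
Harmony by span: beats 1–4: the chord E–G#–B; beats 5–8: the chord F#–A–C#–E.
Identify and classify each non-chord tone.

The harmony at that moment is E major triad (E, G#, B); C4 is not a chord tone.
It is approached by leap up from G#3 and left by step down to B3.
Leap in, step out — an appoggiatura.
The harmony at that moment is F# minor seventh chord (F#, A, C#, E); D3 is not a chord tone.
It is approached by leap up from A2 and left by step down to C#3.
Leap in, step out — an appoggiatura.

C4 (beat 3) — appoggiatura; D3 (beat 6) — appoggiatura.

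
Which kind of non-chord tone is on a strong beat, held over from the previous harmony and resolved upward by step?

Retardation.

Approach: by preparation — the pitch is first a chord tone, then held (tied or repeated) while the harmony changes under it. Departure: up by step. Metric position: strong.
A prepared dissonance that resolves upward by step — a retardation. (The same figure resolving downward would be a suspension.)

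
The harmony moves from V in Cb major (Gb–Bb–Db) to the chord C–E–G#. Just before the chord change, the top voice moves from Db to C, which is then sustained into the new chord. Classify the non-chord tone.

The harmony at that moment is Gb major triad (Gb, Bb, Db); C is not a chord tone.
It is approached by step down from Db and then sustained as the same pitch into the next harmony.
Arriving early and becoming a chord tone when the harmony changes — an anticipation.

C is an anticipation.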